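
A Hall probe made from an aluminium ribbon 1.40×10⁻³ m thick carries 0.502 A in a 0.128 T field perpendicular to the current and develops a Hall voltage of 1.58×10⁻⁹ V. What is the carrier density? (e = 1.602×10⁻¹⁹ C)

n ≈ 1.81×10²⁹ m⁻³

From V_H = IB/(n e t), n = IB/(V_H e t).
n = (0.502)(0.128)/((1.58×10⁻⁹)(1.602×10⁻¹⁹)(1.40×10⁻³)) ≈ 1.81×10²⁹ m⁻³.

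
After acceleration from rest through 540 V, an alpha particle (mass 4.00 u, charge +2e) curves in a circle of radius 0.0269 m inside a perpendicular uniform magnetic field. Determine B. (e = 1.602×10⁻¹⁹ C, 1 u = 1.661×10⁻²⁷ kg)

B ≈ 0.176 T

v = √(2|q|V/m) = √(2·3.204×10⁻¹⁹·540/6.644×10⁻²⁷) ≈ 2.282×10⁵ m/s.
B = mv/(|q|r) = (6.644×10⁻²⁷)(2.282×10⁵)/((3.204×10⁻¹⁹)(0.0269)) ≈ 0.176 T.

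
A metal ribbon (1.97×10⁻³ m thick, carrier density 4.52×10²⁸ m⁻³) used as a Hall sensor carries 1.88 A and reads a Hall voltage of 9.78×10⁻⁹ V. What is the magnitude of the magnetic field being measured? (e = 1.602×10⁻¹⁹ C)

From V_H = IB/(n e t), B = V_H n e t / I.
B = (9.78×10⁻⁹)(4.52×10²⁸)(1.602×10⁻¹⁹)(1.97×10⁻³)/1.88 ≈ 0.0742 T.

B ≈ 0.0742 T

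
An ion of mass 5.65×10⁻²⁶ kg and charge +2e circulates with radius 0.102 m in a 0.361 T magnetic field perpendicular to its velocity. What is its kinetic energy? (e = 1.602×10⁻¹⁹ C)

v = |q|Br/m, then KE = ½mv² = (qBr)²/(2m).
v = (3.204×10⁻¹⁹)(0.361)(0.102)/5.65×10⁻²⁶ ≈ 2.088×10⁵ m/s.
KE = ½(5.65×10⁻²⁶)(2.088×10⁵)² ≈ 1.23×10⁻¹⁵ J.

KE ≈ 1.23×10⁻¹⁵ J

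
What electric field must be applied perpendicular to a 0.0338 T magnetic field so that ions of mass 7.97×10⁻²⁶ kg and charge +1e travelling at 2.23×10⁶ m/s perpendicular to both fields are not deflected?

E = 7.54×10⁴ V/m

For straight-line motion qE = qvB, so E = vB.
E = 2.23×10⁶ × 0.0338 = 7.54×10⁴ V/m.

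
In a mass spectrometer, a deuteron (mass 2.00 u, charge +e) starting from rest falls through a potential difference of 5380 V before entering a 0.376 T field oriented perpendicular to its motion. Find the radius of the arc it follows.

r ≈ 0.0397 m

Acceleration: |q|V = ½mv² ⇒ v = √(2|q|V/m) = √(2·1.602×10⁻¹⁹·5380/3.322×10⁻²⁷) ≈ 7.203×10⁵ m/s.
In the field: r = mv/(|q|B) = (3.322×10⁻²⁷)(7.203×10⁵)/((1.602×10⁻¹⁹)(0.376)) ≈ 0.0397 m.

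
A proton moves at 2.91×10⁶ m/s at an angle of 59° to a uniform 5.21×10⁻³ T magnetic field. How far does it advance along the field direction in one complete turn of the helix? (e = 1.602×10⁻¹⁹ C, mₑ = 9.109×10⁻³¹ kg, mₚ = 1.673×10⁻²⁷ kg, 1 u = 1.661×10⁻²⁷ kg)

p ≈ 18.9 m

v∥ = v cosθ = 2.91×10⁶·cos59° ≈ 1.499×10⁶ m/s.
T = 2πm/(|q|B) = 2π(1.673×10⁻²⁷)/((1.602×10⁻¹⁹)(5.21×10⁻³)) ≈ 1.259×10⁻⁵ s.
pitch = v∥ T = (1.499×10⁶)(1.259×10⁻⁵) ≈ 18.9 m.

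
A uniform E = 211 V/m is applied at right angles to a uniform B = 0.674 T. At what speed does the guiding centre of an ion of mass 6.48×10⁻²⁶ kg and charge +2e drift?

v_d ≈ 313 m/s

The E×B drift speed is v_d = E/B.
v_d = 211/0.674 = 313 m/s.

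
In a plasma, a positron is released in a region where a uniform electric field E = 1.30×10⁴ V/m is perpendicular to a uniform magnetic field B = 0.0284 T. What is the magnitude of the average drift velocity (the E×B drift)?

v_d ≈ 4.58×10⁵ m/s

In crossed fields the guiding centre drifts at v_d = |E×B|/B² = E/B, independent of charge and mass.
v_d = 1.30×10⁴/0.0284 = 4.58×10⁵ m/s.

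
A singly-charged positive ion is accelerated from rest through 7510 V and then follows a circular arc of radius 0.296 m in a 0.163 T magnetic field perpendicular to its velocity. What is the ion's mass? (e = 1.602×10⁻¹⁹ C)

Combine |q|V = ½mv² and r = mv/(|q|B): eliminate v to get m = qB²r²/(2V).
m = (1.602×10⁻¹⁹)(0.163)²(0.296)²/(2·7510) ≈ 2.48×10⁻²⁶ kg.

m ≈ 2.48×10⁻²⁶ kg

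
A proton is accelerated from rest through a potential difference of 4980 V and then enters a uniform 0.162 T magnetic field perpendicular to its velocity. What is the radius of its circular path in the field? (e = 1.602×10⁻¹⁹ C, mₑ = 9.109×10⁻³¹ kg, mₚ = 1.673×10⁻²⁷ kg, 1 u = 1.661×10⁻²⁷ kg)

Acceleration: |q|V = ½mv² ⇒ v = √(2|q|V/m) = √(2·1.602×10⁻¹⁹·4980/1.673×10⁻²⁷) ≈ 9.766×10⁵ m/s.
In the field: r = mv/(|q|B) = (1.673×10⁻²⁷)(9.766×10⁵)/((1.602×10⁻¹⁹)(0.162)) ≈ 0.0630 m.

r ≈ 0.0630 m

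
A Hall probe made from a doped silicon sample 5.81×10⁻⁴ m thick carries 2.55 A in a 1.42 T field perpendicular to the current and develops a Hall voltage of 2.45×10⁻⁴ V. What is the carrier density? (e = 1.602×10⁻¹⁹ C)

From V_H = IB/(n e t), n = IB/(V_H e t).
n = (2.55)(1.42)/((2.45×10⁻⁴)(1.602×10⁻¹⁹)(5.81×10⁻⁴)) ≈ 1.59×10²⁶ m⁻³.

n ≈ 1.59×10²⁶ m⁻³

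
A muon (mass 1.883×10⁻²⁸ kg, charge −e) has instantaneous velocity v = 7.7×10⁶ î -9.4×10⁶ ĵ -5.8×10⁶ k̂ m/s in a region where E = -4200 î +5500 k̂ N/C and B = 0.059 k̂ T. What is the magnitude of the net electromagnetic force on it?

v×B = (-5.55×10⁵, -4.54×10⁵, 0) N/C.
E + v×B = (-5.59×10⁵, -4.54×10⁵, 5500) N/C.
F = q(E + v×B) = (−1.602×10⁻¹⁹ C)·(-5.59×10⁵, -4.54×10⁵, 5500) = (8.95×10⁻¹⁴, 7.28×10⁻¹⁴, -8.81×10⁻¹⁶) N.
|F| = 1.15×10⁻¹³ N.

|F| ≈ 1.15×10⁻¹³ N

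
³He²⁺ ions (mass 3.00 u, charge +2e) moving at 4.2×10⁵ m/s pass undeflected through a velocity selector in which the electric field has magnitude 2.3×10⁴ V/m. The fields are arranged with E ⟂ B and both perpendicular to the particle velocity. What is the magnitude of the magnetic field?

Balance of forces in the selector: qE = qvB ⇒ B = E/v.
B = 2.3×10⁴/4.2×10⁵ = 0.055 T.

B = 0.055 T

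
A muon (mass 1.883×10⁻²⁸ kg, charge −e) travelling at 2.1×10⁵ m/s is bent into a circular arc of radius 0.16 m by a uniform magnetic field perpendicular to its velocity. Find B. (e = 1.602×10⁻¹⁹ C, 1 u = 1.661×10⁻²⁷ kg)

B ≈ 1.5×10⁻³ T

From |q|vB = mv²/r, B = mv/(|q|r).
B = (1.883×10⁻²⁸)(2.1×10⁵)/((1.602×10⁻¹⁹)(0.16)) ≈ 1.5×10⁻³ T.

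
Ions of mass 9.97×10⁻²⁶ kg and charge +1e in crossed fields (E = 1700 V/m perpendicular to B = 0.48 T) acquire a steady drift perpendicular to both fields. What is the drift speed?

In crossed fields the guiding centre drifts at v_d = |E×B|/B² = E/B, independent of charge and mass.
v_d = 1700/0.48 = 3500 m/s.

v_d ≈ 3500 m/s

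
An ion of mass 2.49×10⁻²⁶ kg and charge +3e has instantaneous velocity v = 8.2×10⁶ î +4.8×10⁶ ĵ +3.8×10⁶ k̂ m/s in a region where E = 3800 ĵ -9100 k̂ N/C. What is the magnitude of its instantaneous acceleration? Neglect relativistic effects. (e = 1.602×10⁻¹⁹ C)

Only an electric field acts, so F = qE = (4.806×10⁻¹⁹ C)·(0, 3800, -9100) = (0, 1.83×10⁻¹⁵, -4.37×10⁻¹⁵) N.
|a| = |F|/m = 4.739×10⁻¹⁵/2.49×10⁻²⁶ ≈ 1.90×10¹¹ m/s².

|a| ≈ 1.90×10¹¹ m/s²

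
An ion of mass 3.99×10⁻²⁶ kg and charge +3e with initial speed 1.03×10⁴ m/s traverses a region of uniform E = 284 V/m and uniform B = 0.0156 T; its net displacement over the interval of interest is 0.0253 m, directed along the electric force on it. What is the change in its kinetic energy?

ΔKE ≈ 3.45×10⁻¹⁸ J

The magnetic force is always ⟂ v and does no work; only the electric force changes KE.
ΔKE = F_E · d = |q|E d = (4.806×10⁻¹⁹)(284)(0.0253) ≈ 3.45×10⁻¹⁸ J.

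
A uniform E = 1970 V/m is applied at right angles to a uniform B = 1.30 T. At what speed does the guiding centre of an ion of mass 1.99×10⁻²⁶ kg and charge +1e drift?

In crossed fields the guiding centre drifts at v_d = |E×B|/B² = E/B, independent of charge and mass.
v_d = 1970/1.30 = 1520 m/s.

v_d ≈ 1520 m/s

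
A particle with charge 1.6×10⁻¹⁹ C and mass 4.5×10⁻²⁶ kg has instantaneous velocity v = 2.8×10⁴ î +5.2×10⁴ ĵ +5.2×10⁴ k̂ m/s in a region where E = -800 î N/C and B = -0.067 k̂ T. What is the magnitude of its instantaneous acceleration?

v×B = (-3480, 1880, 0) N/C.
E + v×B = (-4280, 1880, 0) N/C.
F = q(E + v×B) = (1.6×10⁻¹⁹ C)·(-4280, 1880, 0) = (-6.85×10⁻¹⁶, 3.00×10⁻¹⁶, 0) N.
|a| = |F|/m = 7.483×10⁻¹⁶/4.5×10⁻²⁶ ≈ 1.66×10¹⁰ m/s².

|a| ≈ 1.66×10¹⁰ m/s²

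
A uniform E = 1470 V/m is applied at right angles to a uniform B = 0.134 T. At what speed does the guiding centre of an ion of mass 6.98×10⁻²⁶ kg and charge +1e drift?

v_d ≈ 1.10×10⁴ m/s

The E×B drift speed is v_d = E/B.
v_d = 1470/0.134 = 1.10×10⁴ m/s.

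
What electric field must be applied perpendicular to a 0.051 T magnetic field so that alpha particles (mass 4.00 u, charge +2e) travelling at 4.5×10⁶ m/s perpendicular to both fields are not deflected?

For straight-line motion qE = qvB, so E = vB.
E = 4.5×10⁶ × 0.051 = 2.3×10⁵ V/m.

E = 2.3×10⁵ V/m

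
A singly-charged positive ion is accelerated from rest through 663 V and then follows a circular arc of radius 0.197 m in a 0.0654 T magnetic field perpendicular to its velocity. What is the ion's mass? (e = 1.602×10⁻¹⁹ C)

Combine |q|V = ½mv² and r = mv/(|q|B): eliminate v to get m = qB²r²/(2V).
m = (1.602×10⁻¹⁹)(0.0654)²(0.197)²/(2·663) ≈ 2.01×10⁻²⁶ kg.

m ≈ 2.01×10⁻²⁶ kg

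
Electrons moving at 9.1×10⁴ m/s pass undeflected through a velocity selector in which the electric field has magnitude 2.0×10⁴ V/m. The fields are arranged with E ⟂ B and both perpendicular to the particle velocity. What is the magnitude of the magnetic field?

Balance of forces in the selector: qE = qvB ⇒ B = E/v.
B = 2.0×10⁴/9.1×10⁴ = 0.22 T.

B = 0.22 T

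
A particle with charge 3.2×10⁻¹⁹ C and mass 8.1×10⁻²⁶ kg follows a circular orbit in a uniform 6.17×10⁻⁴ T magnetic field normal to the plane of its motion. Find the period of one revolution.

T ≈ 2.58×10⁻³ s

The cyclotron period depends only on m, q, B: T = 2πm/(|q|B).
T = 2π(8.1×10⁻²⁶)/((3.2×10⁻¹⁹)(6.17×10⁻⁴)) ≈ 2.58×10⁻³ s.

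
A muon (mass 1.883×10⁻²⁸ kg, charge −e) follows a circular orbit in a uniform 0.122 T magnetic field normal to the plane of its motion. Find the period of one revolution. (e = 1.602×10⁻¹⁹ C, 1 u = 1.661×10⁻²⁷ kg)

T ≈ 6.05×10⁻⁸ s

The cyclotron period depends only on m, q, B: T = 2πm/(|q|B).
T = 2π(1.883×10⁻²⁸)/((1.602×10⁻¹⁹)(0.122)) ≈ 6.05×10⁻⁸ s.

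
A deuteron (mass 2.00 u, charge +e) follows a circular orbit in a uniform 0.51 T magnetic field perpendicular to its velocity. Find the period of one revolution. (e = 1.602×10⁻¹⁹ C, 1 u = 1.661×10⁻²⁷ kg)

T ≈ 2.6×10⁻⁷ s

The cyclotron period depends only on m, q, B: T = 2πm/(|q|B).
T = 2π(3.322×10⁻²⁷)/((1.602×10⁻¹⁹)(0.51)) ≈ 2.6×10⁻⁷ s.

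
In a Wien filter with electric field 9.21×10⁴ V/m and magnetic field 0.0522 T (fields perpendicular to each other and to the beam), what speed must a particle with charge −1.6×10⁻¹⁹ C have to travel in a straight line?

Straight-line motion ⇒ electric and magnetic forces cancel, so E = vB.
v = E/B = 9.21×10⁴/0.0522 = 1.76×10⁶ m/s.

v = 1.76×10⁶ m/s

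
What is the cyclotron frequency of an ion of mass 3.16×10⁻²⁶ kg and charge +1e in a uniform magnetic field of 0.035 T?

f ≈ 2.8×10⁴ Hz

f = |q|B/(2πm).
f = (1.602×10⁻¹⁹)(0.035)/(2π·3.16×10⁻²⁶) ≈ 2.8×10⁴ Hz.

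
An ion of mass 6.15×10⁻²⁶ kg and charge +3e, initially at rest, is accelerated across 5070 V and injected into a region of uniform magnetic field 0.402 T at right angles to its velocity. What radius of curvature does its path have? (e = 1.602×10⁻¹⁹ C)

Acceleration: |q|V = ½mv² ⇒ v = √(2|q|V/m) = √(2·4.806×10⁻¹⁹·5070/6.15×10⁻²⁶) ≈ 2.815×10⁵ m/s.
In the field: r = mv/(|q|B) = (6.15×10⁻²⁶)(2.815×10⁵)/((4.806×10⁻¹⁹)(0.402)) ≈ 0.0896 m.

r ≈ 0.0896 m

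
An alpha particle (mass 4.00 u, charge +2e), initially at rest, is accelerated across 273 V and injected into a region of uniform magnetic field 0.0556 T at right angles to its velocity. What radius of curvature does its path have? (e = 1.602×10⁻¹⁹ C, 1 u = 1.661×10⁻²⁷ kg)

Acceleration: |q|V = ½mv² ⇒ v = √(2|q|V/m) = √(2·3.204×10⁻¹⁹·273/6.644×10⁻²⁷) ≈ 1.623×10⁵ m/s.
In the field: r = mv/(|q|B) = (6.644×10⁻²⁷)(1.623×10⁵)/((3.204×10⁻¹⁹)(0.0556)) ≈ 0.0605 m.

r ≈ 0.0605 m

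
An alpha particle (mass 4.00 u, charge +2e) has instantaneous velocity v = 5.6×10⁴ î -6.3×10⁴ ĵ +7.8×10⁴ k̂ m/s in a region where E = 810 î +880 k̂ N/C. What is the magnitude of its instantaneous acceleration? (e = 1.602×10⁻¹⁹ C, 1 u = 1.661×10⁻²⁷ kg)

|a| ≈ 5.77×10¹⁰ m/s²

Only an electric field acts, so F = qE = (3.204×10⁻¹⁹ C)·(810, 0, 880) = (2.60×10⁻¹⁶, 0, 2.82×10⁻¹⁶) N.
|a| = |F|/m = 3.832×10⁻¹⁶/6.644×10⁻²⁷ ≈ 5.77×10¹⁰ m/s².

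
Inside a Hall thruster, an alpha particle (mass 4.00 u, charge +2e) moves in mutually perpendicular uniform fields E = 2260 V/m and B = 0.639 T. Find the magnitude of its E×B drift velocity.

The steady drift has the magnetic force balancing the electric force, so v_d = E/B.
v_d = 2260/0.639 = 3540 m/s.

v_d ≈ 3540 m/s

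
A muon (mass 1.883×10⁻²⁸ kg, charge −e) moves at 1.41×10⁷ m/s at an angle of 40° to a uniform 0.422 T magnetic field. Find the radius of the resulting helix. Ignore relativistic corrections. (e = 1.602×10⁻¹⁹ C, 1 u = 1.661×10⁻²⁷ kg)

r ≈ 0.0252 m

v⊥ = v sinθ = 1.41×10⁷·sin40° ≈ 9.063×10⁶ m/s.
r = m v⊥/(|q|B) = (1.883×10⁻²⁸)(9.063×10⁶)/((1.602×10⁻¹⁹)(0.422)) ≈ 0.0252 m.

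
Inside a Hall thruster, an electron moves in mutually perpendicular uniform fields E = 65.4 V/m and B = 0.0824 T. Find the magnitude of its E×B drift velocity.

In crossed fields the guiding centre drifts at v_d = |E×B|/B² = E/B, independent of charge and mass.
v_d = 65.4/0.0824 = 794 m/s.

v_d ≈ 794 m/s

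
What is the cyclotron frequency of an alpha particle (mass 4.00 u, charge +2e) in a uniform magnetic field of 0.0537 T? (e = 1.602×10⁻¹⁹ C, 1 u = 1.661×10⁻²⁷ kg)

f = |q|B/(2πm).
f = (3.204×10⁻¹⁹)(0.0537)/(2π·6.644×10⁻²⁷) ≈ 4.12×10⁵ Hz.

f ≈ 4.12×10⁵ Hz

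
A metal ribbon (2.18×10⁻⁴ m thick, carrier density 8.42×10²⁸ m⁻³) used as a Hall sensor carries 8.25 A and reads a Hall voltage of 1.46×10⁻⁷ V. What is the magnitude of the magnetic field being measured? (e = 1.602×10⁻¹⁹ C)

B ≈ 0.0520 T

From V_H = IB/(n e t), B = V_H n e t / I.
B = (1.46×10⁻⁷)(8.42×10²⁸)(1.602×10⁻¹⁹)(2.18×10⁻⁴)/8.25 ≈ 0.0520 T.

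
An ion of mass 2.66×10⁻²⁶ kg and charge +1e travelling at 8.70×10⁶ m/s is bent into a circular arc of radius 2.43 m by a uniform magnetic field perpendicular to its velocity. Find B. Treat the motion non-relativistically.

B ≈ 0.594 T

From |q|vB = mv²/r, B = mv/(|q|r).
B = (2.66×10⁻²⁶)(8.70×10⁶)/((1.602×10⁻¹⁹)(2.43)) ≈ 0.594 T.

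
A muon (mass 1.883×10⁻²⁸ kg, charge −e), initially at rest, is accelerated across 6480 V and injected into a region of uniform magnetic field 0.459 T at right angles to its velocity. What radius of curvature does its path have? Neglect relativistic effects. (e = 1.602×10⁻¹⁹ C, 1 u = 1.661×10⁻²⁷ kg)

Acceleration: |q|V = ½mv² ⇒ v = √(2|q|V/m) = √(2·1.602×10⁻¹⁹·6480/1.883×10⁻²⁸) ≈ 3.321×10⁶ m/s.
In the field: r = mv/(|q|B) = (1.883×10⁻²⁸)(3.321×10⁶)/((1.602×10⁻¹⁹)(0.459)) ≈ 8.50×10⁻³ m.

r ≈ 8.50×10⁻³ m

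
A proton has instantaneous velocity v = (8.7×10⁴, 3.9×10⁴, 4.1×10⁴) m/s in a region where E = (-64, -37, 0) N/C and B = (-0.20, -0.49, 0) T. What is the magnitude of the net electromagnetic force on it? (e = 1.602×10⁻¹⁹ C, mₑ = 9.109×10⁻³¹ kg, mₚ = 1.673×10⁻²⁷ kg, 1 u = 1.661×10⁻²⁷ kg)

|F| ≈ 6.57×10⁻¹⁵ N

v×B = (2.01×10⁴, -8200, -3.48×10⁴) N/C.
E + v×B = (2.00×10⁴, -8240, -3.48×10⁴) N/C.
F = q(E + v×B) = (1.602×10⁻¹⁹ C)·(2.00×10⁴, -8240, -3.48×10⁴) = (3.21×10⁻¹⁵, -1.32×10⁻¹⁵, -5.58×10⁻¹⁵) N.
|F| = 6.57×10⁻¹⁵ N.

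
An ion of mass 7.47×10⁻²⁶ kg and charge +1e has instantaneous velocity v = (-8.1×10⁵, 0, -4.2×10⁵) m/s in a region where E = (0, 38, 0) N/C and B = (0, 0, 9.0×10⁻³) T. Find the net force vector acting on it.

F ≈ (0, 1.17×10⁻¹⁵, 0) N

v×B = (0, 7290, 0) N/C.
E + v×B = (0, 7330, 0) N/C.
F = q(E + v×B) = (1.602×10⁻¹⁹ C)·(0, 7330, 0) = (0, 1.17×10⁻¹⁵, 0) N.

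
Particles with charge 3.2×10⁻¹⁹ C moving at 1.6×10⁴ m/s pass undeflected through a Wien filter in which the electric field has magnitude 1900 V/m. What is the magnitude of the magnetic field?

B = 0.12 T

Balance of forces in the selector: qE = qvB ⇒ B = E/v.
B = 1900/1.6×10⁴ = 0.12 T.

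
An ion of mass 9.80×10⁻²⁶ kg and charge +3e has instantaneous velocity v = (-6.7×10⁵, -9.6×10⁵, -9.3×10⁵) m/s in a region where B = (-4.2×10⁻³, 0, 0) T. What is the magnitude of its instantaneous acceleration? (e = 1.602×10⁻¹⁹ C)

v×B = (0, 3910, -4030) N/C.
F = q v×B = (4.806×10⁻¹⁹ C)·(0, 3910, -4030) = (0, 1.88×10⁻¹⁵, -1.94×10⁻¹⁵) N.
|a| = |F|/m = 2.698×10⁻¹⁵/9.80×10⁻²⁶ ≈ 2.75×10¹⁰ m/s².

|a| ≈ 2.75×10¹⁰ m/s²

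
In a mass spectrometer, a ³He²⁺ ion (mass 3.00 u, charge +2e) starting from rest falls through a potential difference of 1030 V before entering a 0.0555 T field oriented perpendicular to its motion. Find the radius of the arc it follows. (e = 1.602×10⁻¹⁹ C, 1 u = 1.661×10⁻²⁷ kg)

Acceleration: |q|V = ½mv² ⇒ v = √(2|q|V/m) = √(2·3.204×10⁻¹⁹·1030/4.983×10⁻²⁷) ≈ 3.639×10⁵ m/s.
In the field: r = mv/(|q|B) = (4.983×10⁻²⁷)(3.639×10⁵)/((3.204×10⁻¹⁹)(0.0555)) ≈ 0.102 m.

r ≈ 0.102 m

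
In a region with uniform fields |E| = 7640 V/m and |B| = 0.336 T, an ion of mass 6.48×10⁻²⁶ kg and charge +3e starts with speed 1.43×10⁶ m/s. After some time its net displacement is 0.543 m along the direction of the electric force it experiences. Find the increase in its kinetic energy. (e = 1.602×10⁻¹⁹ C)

ΔKE ≈ 1.99×10⁻¹⁵ J

The magnetic force is always ⟂ v and does no work; only the electric force changes KE.
ΔKE = F_E · d = |q|E d = (4.806×10⁻¹⁹)(7640)(0.543) ≈ 1.99×10⁻¹⁵ J.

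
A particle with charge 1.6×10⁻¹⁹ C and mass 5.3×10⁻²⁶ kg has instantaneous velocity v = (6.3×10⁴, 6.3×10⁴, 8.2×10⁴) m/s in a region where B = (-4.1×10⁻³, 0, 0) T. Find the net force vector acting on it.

v×B = (0, -336, 258) N/C.
F = q v×B = (1.6×10⁻¹⁹ C)·(0, -336, 258) = (0, -5.38×10⁻¹⁷, 4.13×10⁻¹⁷) N.

F ≈ (0, -5.38×10⁻¹⁷, 4.13×10⁻¹⁷) N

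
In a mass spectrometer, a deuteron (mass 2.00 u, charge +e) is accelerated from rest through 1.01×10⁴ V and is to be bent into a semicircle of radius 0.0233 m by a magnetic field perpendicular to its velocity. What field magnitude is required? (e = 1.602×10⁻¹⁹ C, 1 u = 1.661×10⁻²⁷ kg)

v = √(2|q|V/m) = √(2·1.602×10⁻¹⁹·1.01×10⁴/3.322×10⁻²⁷) ≈ 9.870×10⁵ m/s.
B = mv/(|q|r) = (3.322×10⁻²⁷)(9.870×10⁵)/((1.602×10⁻¹⁹)(0.0233)) ≈ 0.878 T.

B ≈ 0.878 T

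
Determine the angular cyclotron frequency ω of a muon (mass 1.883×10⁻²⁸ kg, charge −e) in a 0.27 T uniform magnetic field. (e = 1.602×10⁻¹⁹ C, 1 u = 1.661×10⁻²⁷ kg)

ω = |q|B/m.
ω = (1.602×10⁻¹⁹)(0.27)/1.883×10⁻²⁸ ≈ 2.3×10⁸ rad/s.

ω ≈ 2.3×10⁸ rad/s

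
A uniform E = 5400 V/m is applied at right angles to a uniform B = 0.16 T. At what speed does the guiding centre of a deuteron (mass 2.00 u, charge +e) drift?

v_d ≈ 3.4×10⁴ m/s

In crossed fields the guiding centre drifts at v_d = |E×B|/B² = E/B, independent of charge and mass.
v_d = 5400/0.16 = 3.4×10⁴ m/s.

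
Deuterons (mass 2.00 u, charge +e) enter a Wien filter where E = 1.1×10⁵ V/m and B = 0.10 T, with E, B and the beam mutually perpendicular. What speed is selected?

Straight-line motion ⇒ electric and magnetic forces cancel, so E = vB.
v = E/B = 1.1×10⁵/0.10 = 1.1×10⁶ m/s.
The result is independent of the particle's charge and mass.

v = 1.1×10⁶ m/s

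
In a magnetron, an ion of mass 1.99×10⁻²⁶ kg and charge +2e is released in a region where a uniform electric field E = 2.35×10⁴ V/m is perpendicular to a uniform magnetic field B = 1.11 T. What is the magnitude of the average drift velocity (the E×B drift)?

v_d ≈ 2.12×10⁴ m/s

In crossed fields the guiding centre drifts at v_d = |E×B|/B² = E/B, independent of charge and mass.
v_d = 2.35×10⁴/1.11 = 2.12×10⁴ m/s.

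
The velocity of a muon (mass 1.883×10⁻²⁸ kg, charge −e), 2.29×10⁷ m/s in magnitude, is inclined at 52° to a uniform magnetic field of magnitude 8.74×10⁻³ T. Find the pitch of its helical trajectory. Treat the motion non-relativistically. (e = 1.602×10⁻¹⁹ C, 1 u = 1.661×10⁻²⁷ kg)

p ≈ 11.9 m

v∥ = v cosθ = 2.29×10⁷·cos52° ≈ 1.410×10⁷ m/s.
T = 2πm/(|q|B) = 2π(1.883×10⁻²⁸)/((1.602×10⁻¹⁹)(8.74×10⁻³)) ≈ 8.450×10⁻⁷ s.
pitch = v∥ T = (1.410×10⁷)(8.450×10⁻⁷) ≈ 11.9 m.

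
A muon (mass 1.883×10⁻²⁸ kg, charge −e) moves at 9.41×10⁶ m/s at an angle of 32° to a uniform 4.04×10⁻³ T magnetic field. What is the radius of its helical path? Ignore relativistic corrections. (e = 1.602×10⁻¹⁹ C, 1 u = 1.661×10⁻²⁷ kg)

r ≈ 1.45 m

v⊥ = v sinθ = 9.41×10⁶·sin32° ≈ 4.987×10⁶ m/s.
r = m v⊥/(|q|B) = (1.883×10⁻²⁸)(4.987×10⁶)/((1.602×10⁻¹⁹)(4.04×10⁻³)) ≈ 1.45 m.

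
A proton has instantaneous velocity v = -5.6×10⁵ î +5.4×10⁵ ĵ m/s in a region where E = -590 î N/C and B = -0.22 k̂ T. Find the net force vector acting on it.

F ≈ (-1.91×10⁻¹⁴, -1.97×10⁻¹⁴, 0) N

v×B = (-1.19×10⁵, -1.23×10⁵, 0) N/C.
E + v×B = (-1.19×10⁵, -1.23×10⁵, 0) N/C.
F = q(E + v×B) = (1.602×10⁻¹⁹ C)·(-1.19×10⁵, -1.23×10⁵, 0) = (-1.91×10⁻¹⁴, -1.97×10⁻¹⁴, 0) N.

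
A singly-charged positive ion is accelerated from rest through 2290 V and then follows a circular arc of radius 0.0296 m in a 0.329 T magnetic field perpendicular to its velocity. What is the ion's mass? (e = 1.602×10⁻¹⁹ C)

m ≈ 3.32×10⁻²⁷ kg

Combine |q|V = ½mv² and r = mv/(|q|B): eliminate v to get m = qB²r²/(2V).
m = (1.602×10⁻¹⁹)(0.329)²(0.0296)²/(2·2290) ≈ 3.32×10⁻²⁷ kg.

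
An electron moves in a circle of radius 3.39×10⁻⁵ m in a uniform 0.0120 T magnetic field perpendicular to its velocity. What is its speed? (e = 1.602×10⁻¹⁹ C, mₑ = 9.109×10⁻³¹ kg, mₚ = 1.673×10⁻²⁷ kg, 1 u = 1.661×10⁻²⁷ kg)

From |q|vB = mv²/r, v = |q|Br/m.
v = (1.602×10⁻¹⁹)(0.0120)(3.39×10⁻⁵)/9.109×10⁻³¹ ≈ 7.15×10⁴ m/s.

v ≈ 7.15×10⁴ m/s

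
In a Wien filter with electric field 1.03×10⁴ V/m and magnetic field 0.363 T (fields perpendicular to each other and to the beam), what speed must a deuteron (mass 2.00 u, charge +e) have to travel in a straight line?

v = 2.84×10⁴ m/s

Zero net Lorentz force requires |qE| = |q v×B|, i.e. E = vB.
v = E/B = 1.03×10⁴/0.363 = 2.84×10⁴ m/s.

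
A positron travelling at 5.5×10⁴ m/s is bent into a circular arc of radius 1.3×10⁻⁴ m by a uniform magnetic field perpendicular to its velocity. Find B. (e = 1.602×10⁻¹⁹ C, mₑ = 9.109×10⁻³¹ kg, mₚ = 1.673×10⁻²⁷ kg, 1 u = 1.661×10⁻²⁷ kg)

From |q|vB = mv²/r, B = mv/(|q|r).
B = (9.109×10⁻³¹)(5.5×10⁴)/((1.602×10⁻¹⁹)(1.3×10⁻⁴)) ≈ 2.4×10⁻³ T.

B ≈ 2.4×10⁻³ T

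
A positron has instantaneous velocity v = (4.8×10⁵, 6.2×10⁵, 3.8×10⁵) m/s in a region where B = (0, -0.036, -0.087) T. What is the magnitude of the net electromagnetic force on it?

|F| ≈ 9.70×10⁻¹⁵ N

v×B = (-4.03×10⁴, 4.18×10⁴, -1.73×10⁴) N/C.
F = q v×B = (1.602×10⁻¹⁹ C)·(-4.03×10⁴, 4.18×10⁴, -1.73×10⁴) = (-6.45×10⁻¹⁵, 6.69×10⁻¹⁵, -2.77×10⁻¹⁵) N.
|F| = 9.70×10⁻¹⁵ N.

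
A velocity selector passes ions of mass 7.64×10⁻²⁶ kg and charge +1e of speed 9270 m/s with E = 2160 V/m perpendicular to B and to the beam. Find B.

Balance of forces in the selector: qE = qvB ⇒ B = E/v.
B = 2160/9270 = 0.233 T.

B = 0.233 T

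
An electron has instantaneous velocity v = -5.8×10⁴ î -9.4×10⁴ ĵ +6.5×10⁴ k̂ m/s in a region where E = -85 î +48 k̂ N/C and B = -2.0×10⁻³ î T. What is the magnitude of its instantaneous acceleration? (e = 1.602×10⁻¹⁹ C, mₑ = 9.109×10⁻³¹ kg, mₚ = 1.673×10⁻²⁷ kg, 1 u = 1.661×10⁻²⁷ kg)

v×B = (0, -130, -188) N/C.
E + v×B = (-85.0, -130, -140) N/C.
F = q(E + v×B) = (−1.602×10⁻¹⁹ C)·(-85.0, -130, -140) = (1.36×10⁻¹⁷, 2.08×10⁻¹⁷, 2.24×10⁻¹⁷) N.
|a| = |F|/m = 3.350×10⁻¹⁷/9.109×10⁻³¹ ≈ 3.68×10¹³ m/s².

|a| ≈ 3.68×10¹³ m/s²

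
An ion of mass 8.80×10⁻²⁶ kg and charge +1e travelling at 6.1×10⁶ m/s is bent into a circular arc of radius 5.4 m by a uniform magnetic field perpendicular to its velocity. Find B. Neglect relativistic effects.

From |q|vB = mv²/r, B = mv/(|q|r).
B = (8.80×10⁻²⁶)(6.1×10⁶)/((1.602×10⁻¹⁹)(5.4)) ≈ 0.62 T.

B ≈ 0.62 T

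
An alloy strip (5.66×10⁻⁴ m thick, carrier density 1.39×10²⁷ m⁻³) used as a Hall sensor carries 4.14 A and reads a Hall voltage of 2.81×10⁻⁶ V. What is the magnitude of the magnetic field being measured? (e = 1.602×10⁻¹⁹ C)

B ≈ 0.0855 T

From V_H = IB/(n e t), B = V_H n e t / I.
B = (2.81×10⁻⁶)(1.39×10²⁷)(1.602×10⁻¹⁹)(5.66×10⁻⁴)/4.14 ≈ 0.0855 T.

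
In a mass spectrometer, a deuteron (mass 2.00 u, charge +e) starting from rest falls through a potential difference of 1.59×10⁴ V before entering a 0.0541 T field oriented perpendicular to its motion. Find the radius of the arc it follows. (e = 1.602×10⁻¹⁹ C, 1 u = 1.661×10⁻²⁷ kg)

Acceleration: |q|V = ½mv² ⇒ v = √(2|q|V/m) = √(2·1.602×10⁻¹⁹·1.59×10⁴/3.322×10⁻²⁷) ≈ 1.238×10⁶ m/s.
In the field: r = mv/(|q|B) = (3.322×10⁻²⁷)(1.238×10⁶)/((1.602×10⁻¹⁹)(0.0541)) ≈ 0.475 m.

r ≈ 0.475 m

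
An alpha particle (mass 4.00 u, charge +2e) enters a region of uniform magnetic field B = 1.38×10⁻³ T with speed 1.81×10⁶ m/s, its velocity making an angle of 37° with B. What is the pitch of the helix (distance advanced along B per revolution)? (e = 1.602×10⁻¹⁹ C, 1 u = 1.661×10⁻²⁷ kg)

v∥ = v cosθ = 1.81×10⁶·cos37° ≈ 1.446×10⁶ m/s.
T = 2πm/(|q|B) = 2π(6.644×10⁻²⁷)/((3.204×10⁻¹⁹)(1.38×10⁻³)) ≈ 9.441×10⁻⁵ s.
pitch = v∥ T = (1.446×10⁶)(9.441×10⁻⁵) ≈ 136 m.

p ≈ 136 m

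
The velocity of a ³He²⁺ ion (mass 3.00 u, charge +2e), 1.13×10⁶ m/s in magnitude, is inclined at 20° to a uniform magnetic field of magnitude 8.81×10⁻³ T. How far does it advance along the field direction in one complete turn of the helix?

p ≈ 11.8 m

v∥ = v cosθ = 1.13×10⁶·cos20° ≈ 1.062×10⁶ m/s.
T = 2πm/(|q|B) = 2π(4.983×10⁻²⁷)/((3.204×10⁻¹⁹)(8.81×10⁻³)) ≈ 1.109×10⁻⁵ s.
pitch = v∥ T = (1.062×10⁶)(1.109×10⁻⁵) ≈ 11.8 m.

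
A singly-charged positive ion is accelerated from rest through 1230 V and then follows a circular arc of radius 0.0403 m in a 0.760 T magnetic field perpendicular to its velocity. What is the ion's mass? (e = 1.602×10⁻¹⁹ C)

m ≈ 6.11×10⁻²⁶ kg

Combine |q|V = ½mv² and r = mv/(|q|B): eliminate v to get m = qB²r²/(2V).
m = (1.602×10⁻¹⁹)(0.760)²(0.0403)²/(2·1230) ≈ 6.11×10⁻²⁶ kg.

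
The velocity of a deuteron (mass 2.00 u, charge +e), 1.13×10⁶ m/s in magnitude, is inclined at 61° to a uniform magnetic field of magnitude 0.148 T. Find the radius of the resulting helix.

r ≈ 0.138 m

v⊥ = v sinθ = 1.13×10⁶·sin61° ≈ 9.883×10⁵ m/s.
r = m v⊥/(|q|B) = (3.322×10⁻²⁷)(9.883×10⁵)/((1.602×10⁻¹⁹)(0.148)) ≈ 0.138 m.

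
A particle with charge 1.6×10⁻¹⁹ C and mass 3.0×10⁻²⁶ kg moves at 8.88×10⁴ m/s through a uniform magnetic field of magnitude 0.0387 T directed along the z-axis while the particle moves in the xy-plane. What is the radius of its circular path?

The magnetic force provides the centripetal force: |q|vB = mv²/r.
r = mv/(|q|B) = (3.0×10⁻²⁶)(8.88×10⁴)/((1.6×10⁻¹⁹)(0.0387)) ≈ 0.430 m.

r ≈ 0.430 m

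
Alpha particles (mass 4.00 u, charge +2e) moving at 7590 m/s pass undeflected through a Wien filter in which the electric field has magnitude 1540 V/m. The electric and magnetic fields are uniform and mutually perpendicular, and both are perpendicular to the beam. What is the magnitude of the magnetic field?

Balance of forces in the selector: qE = qvB ⇒ B = E/v.
B = 1540/7590 = 0.203 T.

B = 0.203 T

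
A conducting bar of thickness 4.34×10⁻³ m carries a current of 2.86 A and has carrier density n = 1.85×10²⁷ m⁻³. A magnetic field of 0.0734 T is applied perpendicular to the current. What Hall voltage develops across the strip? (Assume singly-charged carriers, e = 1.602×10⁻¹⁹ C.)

V_H = IB/(n e t).
V_H = (2.86)(0.0734)/((1.85×10²⁷)(1.602×10⁻¹⁹)(4.34×10⁻³)) ≈ 1.63×10⁻⁷ V.

V_H ≈ 1.63×10⁻⁷ V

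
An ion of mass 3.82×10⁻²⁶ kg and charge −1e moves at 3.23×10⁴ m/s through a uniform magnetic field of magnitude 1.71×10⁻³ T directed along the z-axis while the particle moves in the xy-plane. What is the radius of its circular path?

r ≈ 4.50 m

The magnetic force provides the centripetal force: |q|vB = mv²/r.
r = mv/(|q|B) = (3.82×10⁻²⁶)(3.23×10⁴)/((1.602×10⁻¹⁹)(1.71×10⁻³)) ≈ 4.50 m.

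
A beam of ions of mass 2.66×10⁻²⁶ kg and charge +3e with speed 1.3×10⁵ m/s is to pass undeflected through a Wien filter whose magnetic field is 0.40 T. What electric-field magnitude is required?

For straight-line motion qE = qvB, so E = vB.
E = 1.3×10⁵ × 0.40 = 5.2×10⁴ V/m.

E = 5.2×10⁴ V/m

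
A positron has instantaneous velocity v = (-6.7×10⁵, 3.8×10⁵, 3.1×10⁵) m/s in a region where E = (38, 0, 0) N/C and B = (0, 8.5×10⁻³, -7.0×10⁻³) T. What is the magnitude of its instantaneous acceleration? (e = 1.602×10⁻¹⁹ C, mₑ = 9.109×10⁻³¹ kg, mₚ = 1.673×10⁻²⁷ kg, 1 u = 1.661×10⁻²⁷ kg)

v×B = (-5300, -4690, -5700) N/C.
E + v×B = (-5260, -4690, -5700) N/C.
F = q(E + v×B) = (1.602×10⁻¹⁹ C)·(-5260, -4690, -5700) = (-8.42×10⁻¹⁶, -7.51×10⁻¹⁶, -9.12×10⁻¹⁶) N.
|a| = |F|/m = 1.451×10⁻¹⁵/9.109×10⁻³¹ ≈ 1.59×10¹⁵ m/s².

|a| ≈ 1.59×10¹⁵ m/s²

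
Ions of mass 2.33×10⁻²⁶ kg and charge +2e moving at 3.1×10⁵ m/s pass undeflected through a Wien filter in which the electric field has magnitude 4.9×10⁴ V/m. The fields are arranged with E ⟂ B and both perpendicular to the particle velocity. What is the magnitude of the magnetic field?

Balance of forces in the selector: qE = qvB ⇒ B = E/v.
B = 4.9×10⁴/3.1×10⁵ = 0.16 T.

B = 0.16 T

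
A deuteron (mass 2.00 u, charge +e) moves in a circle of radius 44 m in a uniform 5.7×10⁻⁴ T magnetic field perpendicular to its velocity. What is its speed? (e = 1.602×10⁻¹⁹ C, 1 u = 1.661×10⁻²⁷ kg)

From |q|vB = mv²/r, v = |q|Br/m.
v = (1.602×10⁻¹⁹)(5.7×10⁻⁴)(44)/3.322×10⁻²⁷ ≈ 1.2×10⁶ m/s.

v ≈ 1.2×10⁶ m/s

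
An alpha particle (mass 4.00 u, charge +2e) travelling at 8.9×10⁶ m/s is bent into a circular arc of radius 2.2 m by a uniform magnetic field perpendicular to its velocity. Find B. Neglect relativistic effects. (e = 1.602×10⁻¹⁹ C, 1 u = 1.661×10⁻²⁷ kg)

B ≈ 0.084 T

From |q|vB = mv²/r, B = mv/(|q|r).
B = (6.644×10⁻²⁷)(8.9×10⁶)/((3.204×10⁻¹⁹)(2.2)) ≈ 0.084 T.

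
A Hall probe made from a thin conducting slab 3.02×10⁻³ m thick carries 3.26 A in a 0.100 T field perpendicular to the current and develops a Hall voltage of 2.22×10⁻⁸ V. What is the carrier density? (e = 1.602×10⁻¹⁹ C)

n ≈ 3.04×10²⁸ m⁻³

From V_H = IB/(n e t), n = IB/(V_H e t).
n = (3.26)(0.100)/((2.22×10⁻⁸)(1.602×10⁻¹⁹)(3.02×10⁻³)) ≈ 3.04×10²⁸ m⁻³.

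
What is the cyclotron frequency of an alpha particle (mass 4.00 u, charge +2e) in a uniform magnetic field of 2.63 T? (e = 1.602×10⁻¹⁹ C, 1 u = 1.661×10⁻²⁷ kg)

f ≈ 2.02×10⁷ Hz

f = |q|B/(2πm).
f = (3.204×10⁻¹⁹)(2.63)/(2π·6.644×10⁻²⁷) ≈ 2.02×10⁷ Hz.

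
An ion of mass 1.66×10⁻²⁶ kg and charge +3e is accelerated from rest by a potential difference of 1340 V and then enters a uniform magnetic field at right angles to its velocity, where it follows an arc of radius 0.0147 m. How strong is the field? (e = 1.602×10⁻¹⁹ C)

B ≈ 0.655 T

v = √(2|q|V/m) = √(2·4.806×10⁻¹⁹·1340/1.66×10⁻²⁶) ≈ 2.786×10⁵ m/s.
B = mv/(|q|r) = (1.66×10⁻²⁶)(2.786×10⁵)/((4.806×10⁻¹⁹)(0.0147)) ≈ 0.655 T.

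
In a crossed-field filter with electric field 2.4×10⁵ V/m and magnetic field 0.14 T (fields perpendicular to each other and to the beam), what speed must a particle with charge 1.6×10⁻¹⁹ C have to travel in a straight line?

For undeflected motion the electric and magnetic forces balance: qE = qvB.
v = E/B = 2.4×10⁵/0.14 = 1.7×10⁶ m/s.

v = 1.7×10⁶ m/s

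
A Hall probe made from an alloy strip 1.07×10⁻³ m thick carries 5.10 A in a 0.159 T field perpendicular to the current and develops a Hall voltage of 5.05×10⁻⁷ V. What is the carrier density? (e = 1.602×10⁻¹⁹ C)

From V_H = IB/(n e t), n = IB/(V_H e t).
n = (5.10)(0.159)/((5.05×10⁻⁷)(1.602×10⁻¹⁹)(1.07×10⁻³)) ≈ 9.37×10²⁷ m⁻³.

n ≈ 9.37×10²⁷ m⁻³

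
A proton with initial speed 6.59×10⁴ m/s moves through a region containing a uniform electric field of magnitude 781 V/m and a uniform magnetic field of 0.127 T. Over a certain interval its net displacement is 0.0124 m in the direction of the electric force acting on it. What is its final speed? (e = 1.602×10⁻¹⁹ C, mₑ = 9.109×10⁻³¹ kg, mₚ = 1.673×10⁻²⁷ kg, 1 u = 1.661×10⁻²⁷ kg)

B does no work; ΔKE = |q|E d.
½mv_f² = ½mv₀² + |q|Ed = ½(1.673×10⁻²⁷)(6.59×10⁴)² + (1.602×10⁻¹⁹)(781)(0.0124) ≈ 3.633×10⁻¹⁸ J + 1.551×10⁻¹⁸ J ≈ 5.184×10⁻¹⁸ J.
v_f = √(2·5.184×10⁻¹⁸/1.673×10⁻²⁷) ≈ 7.87×10⁴ m/s.

v_f ≈ 7.87×10⁴ m/s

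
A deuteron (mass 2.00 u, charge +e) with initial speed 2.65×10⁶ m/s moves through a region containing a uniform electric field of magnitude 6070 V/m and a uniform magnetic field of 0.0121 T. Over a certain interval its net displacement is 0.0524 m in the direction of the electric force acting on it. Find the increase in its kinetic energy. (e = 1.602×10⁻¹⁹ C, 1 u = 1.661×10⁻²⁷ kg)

The magnetic force is always ⟂ v and does no work; only the electric force changes KE.
ΔKE = F_E · d = |q|E d = (1.602×10⁻¹⁹)(6070)(0.0524) ≈ 5.10×10⁻¹⁷ J.

ΔKE ≈ 5.10×10⁻¹⁷ J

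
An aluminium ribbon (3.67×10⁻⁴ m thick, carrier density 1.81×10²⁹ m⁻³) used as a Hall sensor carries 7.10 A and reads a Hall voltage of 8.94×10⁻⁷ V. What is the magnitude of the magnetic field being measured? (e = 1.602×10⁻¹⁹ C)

From V_H = IB/(n e t), B = V_H n e t / I.
B = (8.94×10⁻⁷)(1.81×10²⁹)(1.602×10⁻¹⁹)(3.67×10⁻⁴)/7.10 ≈ 1.34 T.

B ≈ 1.34 T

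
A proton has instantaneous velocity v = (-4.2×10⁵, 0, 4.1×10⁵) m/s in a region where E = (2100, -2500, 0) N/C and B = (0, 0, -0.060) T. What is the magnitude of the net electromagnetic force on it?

|F| ≈ 4.45×10⁻¹⁵ N

v×B = (0, -2.52×10⁴, 0) N/C.
E + v×B = (2100, -2.77×10⁴, 0) N/C.
F = q(E + v×B) = (1.602×10⁻¹⁹ C)·(2100, -2.77×10⁴, 0) = (3.36×10⁻¹⁶, -4.44×10⁻¹⁵, 0) N.
|F| = 4.45×10⁻¹⁵ N.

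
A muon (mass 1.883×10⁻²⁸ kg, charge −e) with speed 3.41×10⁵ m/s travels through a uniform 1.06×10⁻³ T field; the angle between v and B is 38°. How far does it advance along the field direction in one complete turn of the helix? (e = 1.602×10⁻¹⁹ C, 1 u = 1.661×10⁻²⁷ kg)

p ≈ 1.87 m

v∥ = v cosθ = 3.41×10⁵·cos38° ≈ 2.687×10⁵ m/s.
T = 2πm/(|q|B) = 2π(1.883×10⁻²⁸)/((1.602×10⁻¹⁹)(1.06×10⁻³)) ≈ 6.967×10⁻⁶ s.
pitch = v∥ T = (2.687×10⁵)(6.967×10⁻⁶) ≈ 1.87 m.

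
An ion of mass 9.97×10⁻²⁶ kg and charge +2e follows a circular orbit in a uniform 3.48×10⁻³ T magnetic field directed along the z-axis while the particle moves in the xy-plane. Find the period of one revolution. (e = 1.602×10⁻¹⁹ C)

T ≈ 5.62×10⁻⁴ s

The cyclotron period depends only on m, q, B: T = 2πm/(|q|B).
T = 2π(9.97×10⁻²⁶)/((3.204×10⁻¹⁹)(3.48×10⁻³)) ≈ 5.62×10⁻⁴ s.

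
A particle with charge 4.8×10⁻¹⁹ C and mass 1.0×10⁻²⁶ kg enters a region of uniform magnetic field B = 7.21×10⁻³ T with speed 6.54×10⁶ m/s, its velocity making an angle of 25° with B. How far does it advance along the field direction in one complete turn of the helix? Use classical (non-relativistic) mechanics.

p ≈ 108 m

v∥ = v cosθ = 6.54×10⁶·cos25° ≈ 5.927×10⁶ m/s.
T = 2πm/(|q|B) = 2π(1.0×10⁻²⁶)/((4.8×10⁻¹⁹)(7.21×10⁻³)) ≈ 1.816×10⁻⁵ s.
pitch = v∥ T = (5.927×10⁶)(1.816×10⁻⁵) ≈ 108 m.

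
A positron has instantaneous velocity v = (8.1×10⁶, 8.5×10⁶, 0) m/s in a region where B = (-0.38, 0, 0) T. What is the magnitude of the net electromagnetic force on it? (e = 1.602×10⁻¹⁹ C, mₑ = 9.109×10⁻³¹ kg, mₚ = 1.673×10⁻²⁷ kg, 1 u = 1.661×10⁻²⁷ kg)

|F| ≈ 5.17×10⁻¹³ N

v×B = (0, 0, 3.23×10⁶) N/C.
F = q v×B = (1.602×10⁻¹⁹ C)·(0, 0, 3.23×10⁶) = (0, 0, 5.17×10⁻¹³) N.
|F| = 5.17×10⁻¹³ N.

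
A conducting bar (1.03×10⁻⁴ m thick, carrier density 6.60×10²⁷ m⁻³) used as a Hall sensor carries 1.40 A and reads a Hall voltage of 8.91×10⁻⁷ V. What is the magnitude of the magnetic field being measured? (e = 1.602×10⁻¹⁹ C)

B ≈ 0.0693 T

From V_H = IB/(n e t), B = V_H n e t / I.
B = (8.91×10⁻⁷)(6.60×10²⁷)(1.602×10⁻¹⁹)(1.03×10⁻⁴)/1.40 ≈ 0.0693 T.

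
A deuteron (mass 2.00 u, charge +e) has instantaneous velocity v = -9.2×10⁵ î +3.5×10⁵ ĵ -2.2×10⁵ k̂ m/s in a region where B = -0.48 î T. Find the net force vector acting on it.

F ≈ (0, 1.69×10⁻¹⁴, 2.69×10⁻¹⁴) N

v×B = (0, 1.06×10⁵, 1.68×10⁵) N/C.
F = q v×B = (1.602×10⁻¹⁹ C)·(0, 1.06×10⁵, 1.68×10⁵) = (0, 1.69×10⁻¹⁴, 2.69×10⁻¹⁴) N.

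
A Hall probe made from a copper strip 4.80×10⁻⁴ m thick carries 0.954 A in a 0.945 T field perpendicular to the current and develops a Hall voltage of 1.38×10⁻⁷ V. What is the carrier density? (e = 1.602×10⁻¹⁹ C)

From V_H = IB/(n e t), n = IB/(V_H e t).
n = (0.954)(0.945)/((1.38×10⁻⁷)(1.602×10⁻¹⁹)(4.80×10⁻⁴)) ≈ 8.50×10²⁸ m⁻³.

n ≈ 8.50×10²⁸ m⁻³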